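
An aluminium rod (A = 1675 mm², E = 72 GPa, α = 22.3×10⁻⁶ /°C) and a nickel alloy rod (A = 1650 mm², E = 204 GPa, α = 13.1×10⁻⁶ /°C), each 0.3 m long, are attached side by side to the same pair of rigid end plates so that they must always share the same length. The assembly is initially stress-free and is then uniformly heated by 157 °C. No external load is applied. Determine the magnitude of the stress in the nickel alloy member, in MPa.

Both members must finish at the same length. With the larger α, the aluminium tends to over-expand; the plates restrain it, putting the aluminium in compression and the nickel alloy in tension. With no external load the two internal forces are equal and opposite, magnitude P.
Setting the final lengths equal and cancelling L: (α₁ − α₂)ΔT = P/(A₁E₁) + P/(A₂E₂).
|α₁ − α₂|·ΔT = 9.2×10⁻⁶ × 157 = 0.001444.
1/(A₁E₁) + 1/(A₂E₂) = 1/(1675×72×10³) + 1/(1650×204×10³) = 1.126×10⁻⁸ N⁻¹.
So P = 0.001444 / 1.126×10⁻⁸ = 128.2 kN.
σ_{nickel alloy} = P/A₂ = 128200/1650 = 77.72 MPa, tensile.

σ ≈ 77.7 MPa (tensile)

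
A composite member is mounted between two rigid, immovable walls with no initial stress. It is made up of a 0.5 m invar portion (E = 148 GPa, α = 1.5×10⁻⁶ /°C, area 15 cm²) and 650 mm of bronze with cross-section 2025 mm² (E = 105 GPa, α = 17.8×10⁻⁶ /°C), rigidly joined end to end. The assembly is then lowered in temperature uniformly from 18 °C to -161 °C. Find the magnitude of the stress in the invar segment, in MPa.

With the walls removed the bar would change length by δ_free = Σ αᵢΔT Lᵢ = 1.5×10⁻⁶×179×500 + 17.8×10⁻⁶×179×650 = 2.205 mm.
Since the ends are fixed, an axial force P builds up, equal in every segment, with P · Σ Lᵢ/(AᵢEᵢ) = δ_free.
The series flexibility is Σ Lᵢ/(AᵢEᵢ) = 500/(1500×148×10³) + 650/(2025×105×10³) = 5.309×10⁻⁶ mm/N.
So P = 2.205 / 5.309×10⁻⁶ = 415.4 kN, tensile.
σ_{invar} = P / A = 415400 / 1500 = 276.9 MPa.

σ ≈ 277 MPa (tensile)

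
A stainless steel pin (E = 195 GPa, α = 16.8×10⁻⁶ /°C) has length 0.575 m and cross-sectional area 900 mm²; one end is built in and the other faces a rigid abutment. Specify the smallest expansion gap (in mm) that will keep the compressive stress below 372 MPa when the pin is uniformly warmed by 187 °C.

Free expansion if unrestrained: δ_free = αΔT L = 16.8×10⁻⁶ × 187 × 575 = 1.806 mm.
A stress of 372 MPa corresponds to the wall pushing the pin back by σL/E = 372×575/(195×10³) = 1.097 mm.
The gap must absorb the remainder: g_min = 1.806 − 1.097 = 0.7095 mm.

g ≈ 0.709 mm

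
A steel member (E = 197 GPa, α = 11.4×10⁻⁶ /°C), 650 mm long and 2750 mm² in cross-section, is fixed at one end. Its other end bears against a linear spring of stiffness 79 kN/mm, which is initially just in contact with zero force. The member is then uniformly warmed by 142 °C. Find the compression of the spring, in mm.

δ ≈ 0.961 mm

The unrestrained thermal change is αΔT L = 11.4×10⁻⁶ × 142 × 650 = 1.052 mm.
With a force P in the spring, the elastic change of the member is PL/(AE) and that of the spring is P/k; compatibility requires their sum to equal δ_free.
So P = δ_free / [L/(AE) + 1/k] = 1.052 / [ 650/(2750×197×10³) + 1/(79×10³) ].
P = 1.052 / 1.386×10⁻⁵ = 75930 N.
Spring compression = P/k = 75930/(79×10³) = 0.9611 mm.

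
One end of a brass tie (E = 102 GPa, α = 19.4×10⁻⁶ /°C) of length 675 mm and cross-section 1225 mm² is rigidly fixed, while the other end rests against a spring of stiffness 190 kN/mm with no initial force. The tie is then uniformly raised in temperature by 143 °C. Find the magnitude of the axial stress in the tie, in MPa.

σ ≈ 143 MPa (compressive)

If the spring were absent the tie would lengthen by αΔT L = 19.4×10⁻⁶ × 143 × 675 = 1.873 mm.
With a force P in the spring, the elastic change of the tie is PL/(AE) and that of the spring is P/k; compatibility requires their sum to equal δ_free.
P [ L/(AE) + 1/k ] = δ_free → P [ 675/(1225×102×10³) + 1/(190×10³) ] = 1.873.
P = 1.873 / 1.067×10⁻⁵ = 175600 N.
σ = P/A = 175600/1225 = 143.3 MPa.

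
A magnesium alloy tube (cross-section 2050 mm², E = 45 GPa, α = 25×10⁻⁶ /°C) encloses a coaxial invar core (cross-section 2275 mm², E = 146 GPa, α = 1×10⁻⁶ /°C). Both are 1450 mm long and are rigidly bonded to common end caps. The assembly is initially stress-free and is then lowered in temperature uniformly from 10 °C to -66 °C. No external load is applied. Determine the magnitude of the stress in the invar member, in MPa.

Equilibrium of a rigid end plate with no external load gives equal and opposite internal forces ±P in the two members. Since α_{magnesium alloy} > α_{invar}, cooling drives the magnesium alloy into tension and the invar into compression.
Equating the net (thermal + elastic) strains gives |α₁ − α₂|·ΔT = P·[1/(A₁E₁) + 1/(A₂E₂)].
|α₁ − α₂|·ΔT = 24×10⁻⁶ × 76 = 0.001824.
1/(A₁E₁) + 1/(A₂E₂) = 1/(2050×45×10³) + 1/(2275×146×10³) = 1.385×10⁻⁸ N⁻¹.
So P = 0.001824 / 1.385×10⁻⁸ = 131.7 kN.
σ_{invar} = P/A₂ = 131700/2275 = 57.89 MPa, compressive.

σ ≈ 57.9 MPa (compressive)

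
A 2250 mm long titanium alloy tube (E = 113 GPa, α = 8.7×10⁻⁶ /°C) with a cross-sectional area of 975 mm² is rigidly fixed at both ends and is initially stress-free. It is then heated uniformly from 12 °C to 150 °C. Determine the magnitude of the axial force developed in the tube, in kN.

Full restraint means ε = 0, so the stress is σ = EαΔT = 113×10³ × 8.7×10⁻⁶ × 138 = 135.7 MPa.
Axial force P = σA = 135.7 × 975 = 132300 N = 132.3 kN, compressive.

P ≈ 132 kN (compressive)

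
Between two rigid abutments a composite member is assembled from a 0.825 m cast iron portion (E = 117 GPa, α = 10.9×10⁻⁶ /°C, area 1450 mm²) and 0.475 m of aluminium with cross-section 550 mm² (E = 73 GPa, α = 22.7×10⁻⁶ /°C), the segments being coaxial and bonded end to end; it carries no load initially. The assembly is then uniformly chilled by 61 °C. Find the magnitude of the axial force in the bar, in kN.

If the supports were absent, the total length change would be Σ αᵢΔT Lᵢ = 10.9×10⁻⁶×61×825 + 22.7×10⁻⁶×61×475 = 1.206 mm.
Since the ends are fixed, an axial force P builds up, equal in every segment, with P · Σ Lᵢ/(AᵢEᵢ) = δ_free.
The series flexibility is Σ Lᵢ/(AᵢEᵢ) = 825/(1450×117×10³) + 475/(550×73×10³) = 1.669×10⁻⁵ mm/N.
P = 1.206 / 1.669×10⁻⁵ = 72260 N = 72.26 kN, tensile.

P ≈ 72.3 kN (tensile)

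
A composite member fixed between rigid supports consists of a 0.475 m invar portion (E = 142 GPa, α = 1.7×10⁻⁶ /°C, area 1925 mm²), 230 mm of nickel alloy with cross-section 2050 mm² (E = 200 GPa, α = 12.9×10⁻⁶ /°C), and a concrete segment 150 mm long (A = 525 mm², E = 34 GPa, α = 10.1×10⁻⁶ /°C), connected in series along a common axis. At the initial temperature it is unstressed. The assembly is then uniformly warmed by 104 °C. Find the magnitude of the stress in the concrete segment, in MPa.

With the walls removed the bar would change length by δ_free = Σ αᵢΔT Lᵢ = 1.7×10⁻⁶×104×475 + 12.9×10⁻⁶×104×230 + 10.1×10⁻⁶×104×150 = 0.5501 mm.
Since the ends are fixed, an axial force P builds up, equal in every segment, with P · Σ Lᵢ/(AᵢEᵢ) = δ_free.
Σ Lᵢ/(AᵢEᵢ) = 475/(1925×142×10³) + 230/(2050×200×10³) + 150/(525×34×10³) = 1.07×10⁻⁵ mm/N.
So P = 0.5501 / 1.07×10⁻⁵ = 51.4 kN, compressive.
σ_{concrete} = P / A = 51400 / 525 = 97.91 MPa.

σ ≈ 97.9 MPa (compressive)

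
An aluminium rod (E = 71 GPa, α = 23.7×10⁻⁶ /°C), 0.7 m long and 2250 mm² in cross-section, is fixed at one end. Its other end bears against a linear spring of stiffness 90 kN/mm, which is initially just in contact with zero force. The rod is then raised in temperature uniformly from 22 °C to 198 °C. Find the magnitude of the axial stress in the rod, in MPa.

σ ≈ 83.8 MPa (compressive)

If the spring were absent the rod would lengthen by αΔT L = 23.7×10⁻⁶ × 176 × 700 = 2.92 mm.
With a force P in the spring, the elastic change of the rod is PL/(AE) and that of the spring is P/k; compatibility requires their sum to equal δ_free.
So P = δ_free / [L/(AE) + 1/k] = 2.92 / [ 700/(2250×71×10³) + 1/(90×10³) ].
P = 2.92 / 1.549×10⁻⁵ = 188500 N.
σ = P/A = 188500/2250 = 83.76 MPa.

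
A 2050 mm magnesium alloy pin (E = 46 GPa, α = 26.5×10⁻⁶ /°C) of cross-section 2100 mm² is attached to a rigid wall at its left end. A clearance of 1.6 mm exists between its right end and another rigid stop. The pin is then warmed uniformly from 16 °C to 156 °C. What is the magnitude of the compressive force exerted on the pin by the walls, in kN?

Unrestrained expansion: δ_free = αΔT L = 26.5×10⁻⁶ × 140 × 2050 = 7.606 mm.
The gap closes (δ_free > 1.6 mm) and the wall then resists a further 7.606 − 1.6 = 6.005 mm of expansion.
That suppressed elongation corresponds to σ = E·Δ/L = 46×10³ × 6.005/2050 = 134.8 MPa.
P = σA = 134.8 × 2100 = 283 kN.

P ≈ 283 kN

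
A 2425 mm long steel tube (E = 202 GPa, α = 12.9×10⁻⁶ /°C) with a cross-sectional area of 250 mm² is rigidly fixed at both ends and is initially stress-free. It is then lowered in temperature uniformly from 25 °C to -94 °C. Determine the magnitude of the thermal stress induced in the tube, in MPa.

The supports are rigid, so the total axial strain is zero. The restrained thermal strain is ε = αΔT = 12.9×10⁻⁶ × 119 = 1535.1×10⁻⁶.
Hence σ = E·αΔT = 202×10³ × 1535.1×10⁻⁶ = 310.1 MPa, tensile.

σ ≈ 310 MPa (tensile)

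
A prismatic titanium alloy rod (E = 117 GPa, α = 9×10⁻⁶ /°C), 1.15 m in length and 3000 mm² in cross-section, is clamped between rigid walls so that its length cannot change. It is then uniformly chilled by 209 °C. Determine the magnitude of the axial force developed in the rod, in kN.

P ≈ 660 kN (tensile)

The ends cannot move, so σ = EαΔT = 117×10³ × 9×10⁻⁶ × 209 = 220.1 MPa.
Then P = σA = 220.1 × 3000 mm² = 660.2 kN, tensile.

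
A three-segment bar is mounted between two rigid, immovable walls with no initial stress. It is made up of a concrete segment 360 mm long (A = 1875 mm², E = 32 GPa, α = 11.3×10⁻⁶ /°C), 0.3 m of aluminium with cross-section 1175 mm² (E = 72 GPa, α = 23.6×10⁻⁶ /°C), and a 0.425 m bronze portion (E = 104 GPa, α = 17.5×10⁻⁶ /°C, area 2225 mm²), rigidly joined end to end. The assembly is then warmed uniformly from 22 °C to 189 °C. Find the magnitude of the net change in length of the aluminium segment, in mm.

Free thermal expansion of the whole bar: Σ αᵢΔT Lᵢ = 11.3×10⁻⁶×167×360 + 23.6×10⁻⁶×167×300 + 17.5×10⁻⁶×167×425 = 3.104 mm.
The rigid supports impose zero overall length change; the single axial force P common to all segments must satisfy P Σ Lᵢ/(AᵢEᵢ) = δ_free.
Σ Lᵢ/(AᵢEᵢ) = 360/(1875×32×10³) + 300/(1175×72×10³) + 425/(2225×104×10³) = 1.138×10⁻⁵ mm/N.
Hence P = δ_free / Σ(L/AE) = 3.104/1.138×10⁻⁵ = 272.7 kN (compressive).
For the aluminium segment, free thermal change = 23.6×10⁻⁶×167×300 = 1.182 mm and elastic change from P = 272700×300/(1175×72×10³) = 0.9669 mm; these oppose, so the net change is 0.215 mm (segment lengthens).

|ΔL| ≈ 0.215 mm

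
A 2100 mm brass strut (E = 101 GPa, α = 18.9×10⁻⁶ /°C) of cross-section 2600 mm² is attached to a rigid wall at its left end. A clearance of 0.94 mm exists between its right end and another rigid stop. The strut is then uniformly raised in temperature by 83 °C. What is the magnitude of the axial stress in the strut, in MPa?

σ ≈ 113 MPa (compressive)

Free thermal elongation = αΔT L = 18.9×10⁻⁶ × 83 × 2100 = 3.294 mm.
This exceeds the 0.94 mm gap, so the wall pushes back. The portion of expansion that must be recovered elastically is δ_free − gap = 3.294 − 0.94 = 2.354 mm.
That suppressed elongation corresponds to σ = E·Δ/L = 101×10³ × 2.354/2100 = 113.2 MPa.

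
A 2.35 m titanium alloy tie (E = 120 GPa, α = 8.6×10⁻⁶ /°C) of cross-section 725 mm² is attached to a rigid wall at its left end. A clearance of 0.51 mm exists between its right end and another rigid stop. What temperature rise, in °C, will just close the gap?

ΔT ≈ 25.2 °C

Contact occurs when the free expansion equals the gap: αΔT L = 0.51 mm.
ΔT = 0.51 / (8.6×10⁻⁶ × 2350) = 25.24 °C.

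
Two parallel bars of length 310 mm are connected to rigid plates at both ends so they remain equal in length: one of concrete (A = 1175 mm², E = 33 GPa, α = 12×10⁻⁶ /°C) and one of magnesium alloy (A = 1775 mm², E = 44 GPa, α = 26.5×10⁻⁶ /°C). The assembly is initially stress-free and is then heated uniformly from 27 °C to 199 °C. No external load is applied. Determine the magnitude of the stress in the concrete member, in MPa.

Equilibrium of a rigid end plate with no external load gives equal and opposite internal forces ±P in the two members. Since α_{magnesium alloy} > α_{concrete}, heating drives the magnesium alloy into compression and the concrete into tension.
Compatibility of the two members (thermal + elastic change equal): (α₁ − α₂)ΔT = P·[1/(A₁E₁) + 1/(A₂E₂)].
|α₁ − α₂|·ΔT = 14.5×10⁻⁶ × 172 = 0.002494.
1/(A₁E₁) + 1/(A₂E₂) = 1/(1175×33×10³) + 1/(1775×44×10³) = 3.859×10⁻⁸ N⁻¹.
P = 0.002494 / 3.859×10⁻⁸ = 64620 N = 64.62 kN.
σ_{concrete} = P/A₁ = 64620/1175 = 55 MPa, tensile.

σ ≈ 55 MPa (tensile)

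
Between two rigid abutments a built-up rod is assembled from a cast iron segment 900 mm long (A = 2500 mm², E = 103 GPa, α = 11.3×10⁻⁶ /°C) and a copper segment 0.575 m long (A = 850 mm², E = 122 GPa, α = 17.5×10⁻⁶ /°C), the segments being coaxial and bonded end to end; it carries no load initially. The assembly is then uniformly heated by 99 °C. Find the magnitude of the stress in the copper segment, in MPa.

With the walls removed the bar would change length by δ_free = Σ αᵢΔT Lᵢ = 11.3×10⁻⁶×99×900 + 17.5×10⁻⁶×99×575 = 2.003 mm.
The rigid supports impose zero overall length change; the single axial force P common to all segments must satisfy P Σ Lᵢ/(AᵢEᵢ) = δ_free.
Σ Lᵢ/(AᵢEᵢ) = 900/(2500×103×10³) + 575/(850×122×10³) = 9.04×10⁻⁶ mm/N.
Hence P = δ_free / Σ(L/AE) = 2.003/9.04×10⁻⁶ = 221.6 kN (compressive).
σ_{copper} = P / A = 221600 / 850 = 260.7 MPa.

σ ≈ 261 MPa (compressive)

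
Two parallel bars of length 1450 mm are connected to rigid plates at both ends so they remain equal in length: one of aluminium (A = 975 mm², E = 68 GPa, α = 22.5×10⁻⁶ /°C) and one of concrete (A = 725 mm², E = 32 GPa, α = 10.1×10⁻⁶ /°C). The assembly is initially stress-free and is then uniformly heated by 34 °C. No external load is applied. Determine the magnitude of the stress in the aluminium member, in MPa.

σ ≈ 7.43 MPa (compressive)

Both members must finish at the same length. With the larger α, the aluminium tends to over-expand; the plates restrain it, putting the aluminium in compression and the concrete in tension. With no external load the two internal forces are equal and opposite, magnitude P.
Equating the net (thermal + elastic) strains gives |α₁ − α₂|·ΔT = P·[1/(A₁E₁) + 1/(A₂E₂)].
|α₁ − α₂|·ΔT = 12.4×10⁻⁶ × 34 = 0.0004216.
1/(A₁E₁) + 1/(A₂E₂) = 1/(975×68×10³) + 1/(725×32×10³) = 5.819×10⁻⁸ N⁻¹.
P = 0.0004216 / 5.819×10⁻⁸ = 7246 N = 7.246 kN.
σ_{aluminium} = P/A₁ = 7246/975 = 7.431 MPa, compressive.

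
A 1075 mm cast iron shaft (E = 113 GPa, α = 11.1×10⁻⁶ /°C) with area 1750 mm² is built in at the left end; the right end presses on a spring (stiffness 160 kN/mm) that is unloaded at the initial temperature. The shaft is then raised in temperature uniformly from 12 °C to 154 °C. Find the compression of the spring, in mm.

δ ≈ 0.906 mm

If the spring were absent the shaft would lengthen by αΔT L = 11.1×10⁻⁶ × 142 × 1075 = 1.694 mm.
Let P be the compressive force at the spring. The shaft shortens elastically by PL/(AE) and the spring compresses by P/k; together these equal δ_free.
P [ L/(AE) + 1/k ] = δ_free → P [ 1075/(1750×113×10³) + 1/(160×10³) ] = 1.694.
P = 1.694 / 1.169×10⁻⁵ = 145000 N.
Spring compression = P/k = 145000/(160×10³) = 0.9062 mm.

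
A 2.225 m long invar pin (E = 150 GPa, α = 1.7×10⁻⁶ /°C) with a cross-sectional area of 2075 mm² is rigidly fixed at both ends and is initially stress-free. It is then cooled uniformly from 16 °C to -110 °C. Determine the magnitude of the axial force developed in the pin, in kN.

The ends cannot move, so σ = EαΔT = 150×10³ × 1.7×10⁻⁶ × 126 = 32.13 MPa.
Axial force P = σA = 32.13 × 2075 = 66670 N = 66.67 kN, tensile.

P ≈ 66.7 kN (tensile)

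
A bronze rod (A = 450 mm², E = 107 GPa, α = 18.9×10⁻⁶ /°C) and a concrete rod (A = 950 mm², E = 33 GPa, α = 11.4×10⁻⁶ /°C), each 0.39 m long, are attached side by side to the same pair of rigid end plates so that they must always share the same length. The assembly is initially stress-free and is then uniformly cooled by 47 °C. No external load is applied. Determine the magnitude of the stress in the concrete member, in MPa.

Equilibrium of a rigid end plate with no external load gives equal and opposite internal forces ±P in the two members. Since α_{bronze} > α_{concrete}, cooling drives the bronze into tension and the concrete into compression.
Setting the final lengths equal and cancelling L: (α₁ − α₂)ΔT = P/(A₁E₁) + P/(A₂E₂).
|α₁ − α₂|·ΔT = 7.5×10⁻⁶ × 47 = 0.0003525.
1/(A₁E₁) + 1/(A₂E₂) = 1/(450×107×10³) + 1/(950×33×10³) = 5.267×10⁻⁸ N⁻¹.
P = 0.0003525 / 5.267×10⁻⁸ = 6693 N = 6.693 kN.
σ_{concrete} = P/A₂ = 6693/950 = 7.045 MPa, compressive.

σ ≈ 7.05 MPa (compressive)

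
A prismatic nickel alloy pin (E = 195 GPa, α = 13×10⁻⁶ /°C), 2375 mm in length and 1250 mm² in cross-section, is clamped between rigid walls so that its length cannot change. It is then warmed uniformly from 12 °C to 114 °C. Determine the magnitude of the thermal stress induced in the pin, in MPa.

The supports are rigid, so the total axial strain is zero. The restrained thermal strain is ε = αΔT = 13×10⁻⁶ × 102 = 1326×10⁻⁶.
Hence σ = E·αΔT = 195×10³ × 1326×10⁻⁶ = 258.6 MPa, compressive.

σ ≈ 259 MPa (compressive)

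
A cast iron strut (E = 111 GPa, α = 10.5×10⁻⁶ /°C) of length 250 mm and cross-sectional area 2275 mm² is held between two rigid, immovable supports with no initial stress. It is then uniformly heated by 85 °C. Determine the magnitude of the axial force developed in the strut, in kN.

The ends cannot move, so σ = EαΔT = 111×10³ × 10.5×10⁻⁶ × 85 = 99.07 MPa.
Then P = σA = 99.07 × 2275 mm² = 225.4 kN, compressive.

P ≈ 225 kN (compressive)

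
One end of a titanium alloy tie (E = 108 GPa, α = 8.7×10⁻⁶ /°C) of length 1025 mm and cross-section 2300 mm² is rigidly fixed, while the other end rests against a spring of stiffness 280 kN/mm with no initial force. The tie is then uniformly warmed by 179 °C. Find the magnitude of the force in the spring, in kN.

If the spring were absent the tie would lengthen by αΔT L = 8.7×10⁻⁶ × 179 × 1025 = 1.596 mm.
With a force P in the spring, the elastic change of the tie is PL/(AE) and that of the spring is P/k; compatibility requires their sum to equal δ_free.
So P = δ_free / [L/(AE) + 1/k] = 1.596 / [ 1025/(2300×108×10³) + 1/(280×10³) ].
P = 1.596 / 7.698×10⁻⁶ = 207400 N.

P ≈ 207 kN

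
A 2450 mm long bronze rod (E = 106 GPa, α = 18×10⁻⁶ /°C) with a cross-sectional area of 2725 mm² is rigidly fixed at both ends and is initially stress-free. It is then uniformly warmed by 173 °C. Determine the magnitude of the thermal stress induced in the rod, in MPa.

σ ≈ 330 MPa (compressive)

The supports are rigid, so the total axial strain is zero. The restrained thermal strain is ε = αΔT = 18×10⁻⁶ × 173 = 3114×10⁻⁶.
σ = EαΔT = 106×10³ × 18×10⁻⁶ × 173 = 330.1 MPa (compressive; the rod is trying to expand).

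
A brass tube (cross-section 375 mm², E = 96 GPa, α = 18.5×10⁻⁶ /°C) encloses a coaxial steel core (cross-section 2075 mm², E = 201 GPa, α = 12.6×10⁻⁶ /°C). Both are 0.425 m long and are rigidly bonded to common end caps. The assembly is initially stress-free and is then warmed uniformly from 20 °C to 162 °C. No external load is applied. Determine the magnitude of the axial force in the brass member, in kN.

P ≈ 27.8 kN (compressive in the brass)

Both members must finish at the same length. With the larger α, the brass tends to over-expand; the plates restrain it, putting the brass in compression and the steel in tension. With no external load the two internal forces are equal and opposite, magnitude P.
Compatibility of the two members (thermal + elastic change equal): (α₁ − α₂)ΔT = P·[1/(A₁E₁) + 1/(A₂E₂)].
|α₁ − α₂|·ΔT = 5.9×10⁻⁶ × 142 = 0.0008378.
1/(A₁E₁) + 1/(A₂E₂) = 1/(375×96×10³) + 1/(2075×201×10³) = 3.018×10⁻⁸ N⁻¹.
P = 0.0008378 / 3.018×10⁻⁸ = 27760 N = 27.76 kN.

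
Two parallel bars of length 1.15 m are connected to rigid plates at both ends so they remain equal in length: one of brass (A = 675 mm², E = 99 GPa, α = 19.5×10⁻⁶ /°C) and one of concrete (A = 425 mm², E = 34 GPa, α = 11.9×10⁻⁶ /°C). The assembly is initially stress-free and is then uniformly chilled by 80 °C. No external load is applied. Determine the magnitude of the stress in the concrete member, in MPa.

σ ≈ 17 MPa (compressive)

Both members must finish at the same length. With the larger α, the brass tends to over-contract; the plates restrain it, putting the brass in tension and the concrete in compression. With no external load the two internal forces are equal and opposite, magnitude P.
Setting the final lengths equal and cancelling L: (α₁ − α₂)ΔT = P/(A₁E₁) + P/(A₂E₂).
|α₁ − α₂|·ΔT = 7.6×10⁻⁶ × 80 = 0.000608.
1/(A₁E₁) + 1/(A₂E₂) = 1/(675×99×10³) + 1/(425×34×10³) = 8.417×10⁻⁸ N⁻¹.
So P = 0.000608 / 8.417×10⁻⁸ = 7.224 kN.
σ_{concrete} = P/A₂ = 7224/425 = 17 MPa, compressive.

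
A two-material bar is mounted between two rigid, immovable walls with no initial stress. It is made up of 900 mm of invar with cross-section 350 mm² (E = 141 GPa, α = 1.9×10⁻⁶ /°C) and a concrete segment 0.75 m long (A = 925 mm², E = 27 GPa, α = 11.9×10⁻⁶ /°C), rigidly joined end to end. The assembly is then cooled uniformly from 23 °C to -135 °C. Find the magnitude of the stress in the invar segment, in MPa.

σ ≈ 99.5 MPa (tensile)

With the walls removed the bar would change length by δ_free = Σ αᵢΔT Lᵢ = 1.9×10⁻⁶×158×900 + 11.9×10⁻⁶×158×750 = 1.68 mm.
Since the ends are fixed, an axial force P builds up, equal in every segment, with P · Σ Lᵢ/(AᵢEᵢ) = δ_free.
The series flexibility is Σ Lᵢ/(AᵢEᵢ) = 900/(350×141×10³) + 750/(925×27×10³) = 4.827×10⁻⁵ mm/N.
P = 1.68 / 4.827×10⁻⁵ = 34810 N = 34.81 kN, tensile.
σ_{invar} = P / A = 34810 / 350 = 99.47 MPa.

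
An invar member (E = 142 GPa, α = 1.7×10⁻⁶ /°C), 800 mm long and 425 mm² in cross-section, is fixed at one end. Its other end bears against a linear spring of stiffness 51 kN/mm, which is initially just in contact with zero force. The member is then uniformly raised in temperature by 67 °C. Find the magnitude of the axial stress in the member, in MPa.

If the spring were absent the member would lengthen by αΔT L = 1.7×10⁻⁶ × 67 × 800 = 0.09112 mm.
Let P be the compressive force at the spring. The member shortens elastically by PL/(AE) and the spring compresses by P/k; together these equal δ_free.
P [ L/(AE) + 1/k ] = δ_free → P [ 800/(425×142×10³) + 1/(51×10³) ] = 0.09112.
P = 0.09112 / 3.286×10⁻⁵ = 2773 N.
σ = P/A = 2773/425 = 6.524 MPa.

σ ≈ 6.52 MPa (compressive)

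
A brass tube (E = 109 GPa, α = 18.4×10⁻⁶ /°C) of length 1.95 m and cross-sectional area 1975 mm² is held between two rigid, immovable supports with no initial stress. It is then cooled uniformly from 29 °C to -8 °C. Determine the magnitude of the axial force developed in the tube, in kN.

Full restraint means ε = 0, so the stress is σ = EαΔT = 109×10³ × 18.4×10⁻⁶ × 37 = 74.21 MPa.
Then P = σA = 74.21 × 1975 mm² = 146.6 kN, tensile.

P ≈ 147 kN (tensile)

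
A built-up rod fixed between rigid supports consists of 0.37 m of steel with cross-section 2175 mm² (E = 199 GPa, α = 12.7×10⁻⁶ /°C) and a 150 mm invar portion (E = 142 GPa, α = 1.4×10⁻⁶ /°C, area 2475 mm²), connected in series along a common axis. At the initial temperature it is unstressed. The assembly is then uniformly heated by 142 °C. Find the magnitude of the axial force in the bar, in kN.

With the walls removed the bar would change length by δ_free = Σ αᵢΔT Lᵢ = 12.7×10⁻⁶×142×370 + 1.4×10⁻⁶×142×150 = 0.6971 mm.
The rigid supports impose zero overall length change; the single axial force P common to all segments must satisfy P Σ Lᵢ/(AᵢEᵢ) = δ_free.
Σ Lᵢ/(AᵢEᵢ) = 370/(2175×199×10³) + 150/(2475×142×10³) = 1.282×10⁻⁶ mm/N.
Hence P = δ_free / Σ(L/AE) = 0.6971/1.282×10⁻⁶ = 543.9 kN (compressive).

P ≈ 544 kN (compressive)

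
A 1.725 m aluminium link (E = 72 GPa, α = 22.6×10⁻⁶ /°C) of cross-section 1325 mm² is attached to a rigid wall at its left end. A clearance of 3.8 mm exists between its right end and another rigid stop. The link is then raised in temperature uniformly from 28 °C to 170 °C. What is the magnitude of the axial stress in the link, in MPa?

Free thermal elongation = αΔT L = 22.6×10⁻⁶ × 142 × 1725 = 5.536 mm.
This exceeds the 3.8 mm gap, so the wall pushes back. The portion of expansion that must be recovered elastically is δ_free − gap = 5.536 − 3.8 = 1.736 mm.
Compatibility: PL/(AE) = 1.736 mm, so σ = P/A = E × (1.736/1725) = 72.45 MPa.

σ ≈ 72.5 MPa (compressive)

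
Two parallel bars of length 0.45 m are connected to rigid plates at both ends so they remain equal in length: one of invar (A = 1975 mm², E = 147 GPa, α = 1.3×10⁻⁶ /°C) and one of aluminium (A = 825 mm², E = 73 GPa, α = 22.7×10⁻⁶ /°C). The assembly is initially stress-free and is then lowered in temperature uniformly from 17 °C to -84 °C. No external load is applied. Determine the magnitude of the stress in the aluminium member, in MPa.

Both members must finish at the same length. With the larger α, the aluminium tends to over-contract; the plates restrain it, putting the aluminium in tension and the invar in compression. With no external load the two internal forces are equal and opposite, magnitude P.
Compatibility of the two members (thermal + elastic change equal): (α₁ − α₂)ΔT = P·[1/(A₁E₁) + 1/(A₂E₂)].
|α₁ − α₂|·ΔT = 21.4×10⁻⁶ × 101 = 0.002161.
1/(A₁E₁) + 1/(A₂E₂) = 1/(1975×147×10³) + 1/(825×73×10³) = 2.005×10⁻⁸ N⁻¹.
P = 0.002161 / 2.005×10⁻⁸ = 107800 N = 107.8 kN.
σ_{aluminium} = P/A₂ = 107800/825 = 130.7 MPa, tensile.

σ ≈ 131 MPa (tensile)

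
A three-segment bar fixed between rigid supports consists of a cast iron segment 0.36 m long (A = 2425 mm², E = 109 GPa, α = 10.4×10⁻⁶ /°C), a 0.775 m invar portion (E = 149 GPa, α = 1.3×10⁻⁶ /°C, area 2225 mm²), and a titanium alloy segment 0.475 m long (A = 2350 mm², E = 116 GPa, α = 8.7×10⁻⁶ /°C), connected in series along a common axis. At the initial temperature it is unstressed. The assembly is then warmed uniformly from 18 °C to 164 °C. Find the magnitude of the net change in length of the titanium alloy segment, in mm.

If the supports were absent, the total length change would be Σ αᵢΔT Lᵢ = 10.4×10⁻⁶×146×360 + 1.3×10⁻⁶×146×775 + 8.7×10⁻⁶×146×475 = 1.297 mm.
The rigid supports impose zero overall length change; the single axial force P common to all segments must satisfy P Σ Lᵢ/(AᵢEᵢ) = δ_free.
The series flexibility is Σ Lᵢ/(AᵢEᵢ) = 360/(2425×109×10³) + 775/(2225×149×10³) + 475/(2350×116×10³) = 5.442×10⁻⁶ mm/N.
Hence P = δ_free / Σ(L/AE) = 1.297/5.442×10⁻⁶ = 238.3 kN (compressive).
For the titanium alloy segment, free thermal change = 8.7×10⁻⁶×146×475 = 0.6033 mm and elastic change from P = 238300×475/(2350×116×10³) = 0.4153 mm; these oppose, so the net change is 0.188 mm (segment lengthens).

|ΔL| ≈ 0.188 mm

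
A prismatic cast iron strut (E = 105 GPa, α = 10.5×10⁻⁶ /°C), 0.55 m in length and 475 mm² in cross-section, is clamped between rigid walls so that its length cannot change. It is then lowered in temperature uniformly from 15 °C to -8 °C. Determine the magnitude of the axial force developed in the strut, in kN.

P ≈ 12 kN (tensile)

With zero net strain, σ = E·αΔT = 105 GPa × 10.5×10⁻⁶ × 23 = 25.36 MPa.
Axial force P = σA = 25.36 × 475 = 12040 N = 12.04 kN, tensile.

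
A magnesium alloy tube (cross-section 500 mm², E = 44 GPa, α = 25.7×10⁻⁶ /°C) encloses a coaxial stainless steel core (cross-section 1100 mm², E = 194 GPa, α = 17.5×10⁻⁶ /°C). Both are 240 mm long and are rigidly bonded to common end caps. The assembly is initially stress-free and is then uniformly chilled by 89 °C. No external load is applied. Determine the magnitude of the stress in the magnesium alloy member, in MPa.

σ ≈ 29.1 MPa (tensile)

Equilibrium of a rigid end plate with no external load gives equal and opposite internal forces ±P in the two members. Since α_{magnesium alloy} > α_{stainless steel}, cooling drives the magnesium alloy into tension and the stainless steel into compression.
Compatibility of the two members (thermal + elastic change equal): (α₁ − α₂)ΔT = P·[1/(A₁E₁) + 1/(A₂E₂)].
|α₁ − α₂|·ΔT = 8.2×10⁻⁶ × 89 = 0.0007298.
1/(A₁E₁) + 1/(A₂E₂) = 1/(500×44×10³) + 1/(1100×194×10³) = 5.014×10⁻⁸ N⁻¹.
So P = 0.0007298 / 5.014×10⁻⁸ = 14.56 kN.
σ_{magnesium alloy} = P/A₁ = 14560/500 = 29.11 MPa, tensile.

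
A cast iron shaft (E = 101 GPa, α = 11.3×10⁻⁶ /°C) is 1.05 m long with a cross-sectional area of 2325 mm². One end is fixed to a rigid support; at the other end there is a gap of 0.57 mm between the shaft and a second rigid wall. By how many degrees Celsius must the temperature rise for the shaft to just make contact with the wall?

ΔT ≈ 48 °C

Contact occurs when the free expansion equals the gap: αΔT L = 0.57 mm.
ΔT = 0.57 / (11.3×10⁻⁶ × 1050) = 48.04 °C.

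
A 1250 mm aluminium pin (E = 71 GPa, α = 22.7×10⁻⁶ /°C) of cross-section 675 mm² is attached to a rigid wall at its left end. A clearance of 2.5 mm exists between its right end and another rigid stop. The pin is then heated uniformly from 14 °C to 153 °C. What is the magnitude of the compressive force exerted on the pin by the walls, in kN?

Unrestrained expansion: δ_free = αΔT L = 22.7×10⁻⁶ × 139 × 1250 = 3.944 mm.
After closing the 2.5 mm clearance, 3.944 − 2.5 = 1.444 mm of expansion remains to be suppressed by the wall.
So σ = E(δ_free − g)/L = 71×10³ × 1.444/1250 = 82.03 MPa.
P = σA = 82.03 × 675 = 55.37 kN.

P ≈ 55.4 kN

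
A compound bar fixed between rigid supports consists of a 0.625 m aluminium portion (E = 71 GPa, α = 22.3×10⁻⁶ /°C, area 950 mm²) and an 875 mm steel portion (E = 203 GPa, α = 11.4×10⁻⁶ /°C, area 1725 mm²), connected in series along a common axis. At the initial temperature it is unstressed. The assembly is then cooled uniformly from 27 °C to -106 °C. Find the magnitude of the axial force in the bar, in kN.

P ≈ 270 kN (tensile)

With the walls removed the bar would change length by δ_free = Σ αᵢΔT Lᵢ = 22.3×10⁻⁶×133×625 + 11.4×10⁻⁶×133×875 = 3.18 mm.
Since the ends are fixed, an axial force P builds up, equal in every segment, with P · Σ Lᵢ/(AᵢEᵢ) = δ_free.
Σ Lᵢ/(AᵢEᵢ) = 625/(950×71×10³) + 875/(1725×203×10³) = 1.176×10⁻⁵ mm/N.
P = 3.18 / 1.176×10⁻⁵ = 270300 N = 270.3 kN, tensile.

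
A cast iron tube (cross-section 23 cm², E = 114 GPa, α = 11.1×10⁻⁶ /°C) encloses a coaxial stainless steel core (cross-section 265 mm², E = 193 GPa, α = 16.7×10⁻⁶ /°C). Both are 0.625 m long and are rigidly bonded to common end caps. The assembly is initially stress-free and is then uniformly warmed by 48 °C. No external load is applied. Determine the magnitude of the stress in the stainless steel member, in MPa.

σ ≈ 43.4 MPa (compressive)

The stainless steel has the larger α, so on heating it would change length more than the cast iron if both were free. The rigid plates force a common final length, so the stainless steel is put into compression and the cast iron into tension, with equal and opposite forces P (no external load).
Equating the net (thermal + elastic) strains gives |α₁ − α₂|·ΔT = P·[1/(A₁E₁) + 1/(A₂E₂)].
|α₁ − α₂|·ΔT = 5.6×10⁻⁶ × 48 = 0.0002688.
1/(A₁E₁) + 1/(A₂E₂) = 1/(2300×114×10³) + 1/(265×193×10³) = 2.337×10⁻⁸ N⁻¹.
P = 0.0002688 / 2.337×10⁻⁸ = 11500 N = 11.5 kN.
σ_{stainless steel} = P/A₂ = 11500/265 = 43.41 MPa, compressive.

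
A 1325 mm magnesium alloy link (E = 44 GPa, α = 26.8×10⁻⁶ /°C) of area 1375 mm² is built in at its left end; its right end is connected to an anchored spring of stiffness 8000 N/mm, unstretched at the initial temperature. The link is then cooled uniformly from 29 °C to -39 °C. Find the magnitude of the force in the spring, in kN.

If the spring were absent the link would shorten by αΔT L = 26.8×10⁻⁶ × 68 × 1325 = 2.415 mm.
With a force P in the spring, the elastic change of the link is PL/(AE) and that of the spring is P/k; compatibility requires their sum to equal δ_free.
P [ L/(AE) + 1/k ] = δ_free → P [ 1325/(1375×44×10³) + 1/(8000) ] = 2.415.
P = 2.415 / 0.0001469 = 16440 N.

P ≈ 16.4 kN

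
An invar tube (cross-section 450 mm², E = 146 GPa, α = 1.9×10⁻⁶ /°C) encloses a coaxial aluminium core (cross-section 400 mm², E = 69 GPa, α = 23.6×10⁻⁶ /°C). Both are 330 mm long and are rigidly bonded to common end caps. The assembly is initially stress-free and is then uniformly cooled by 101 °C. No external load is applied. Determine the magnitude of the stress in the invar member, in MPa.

σ ≈ 94.7 MPa (compressive)

Equilibrium of a rigid end plate with no external load gives equal and opposite internal forces ±P in the two members. Since α_{aluminium} > α_{invar}, cooling drives the aluminium into tension and the invar into compression.
Equating the net (thermal + elastic) strains gives |α₁ − α₂|·ΔT = P·[1/(A₁E₁) + 1/(A₂E₂)].
|α₁ − α₂|·ΔT = 21.7×10⁻⁶ × 101 = 0.002192.
1/(A₁E₁) + 1/(A₂E₂) = 1/(450×146×10³) + 1/(400×69×10³) = 5.145×10⁻⁸ N⁻¹.
So P = 0.002192 / 5.145×10⁻⁸ = 42.6 kN.
σ_{invar} = P/A₁ = 42600/450 = 94.66 MPa, compressive.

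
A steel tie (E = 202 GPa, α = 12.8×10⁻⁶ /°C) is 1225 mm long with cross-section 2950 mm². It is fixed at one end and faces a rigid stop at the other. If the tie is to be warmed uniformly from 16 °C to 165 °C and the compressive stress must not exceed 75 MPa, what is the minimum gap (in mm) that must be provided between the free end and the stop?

Free expansion if unrestrained: δ_free = αΔT L = 12.8×10⁻⁶ × 149 × 1225 = 2.336 mm.
A stress of 75 MPa corresponds to the wall pushing the tie back by σL/E = 75×1225/(202×10³) = 0.4548 mm.
So the gap has to take up the difference, g_min = δ_free − σL/E = 2.336 − 0.4548 = 1.881 mm.

g ≈ 1.88 mm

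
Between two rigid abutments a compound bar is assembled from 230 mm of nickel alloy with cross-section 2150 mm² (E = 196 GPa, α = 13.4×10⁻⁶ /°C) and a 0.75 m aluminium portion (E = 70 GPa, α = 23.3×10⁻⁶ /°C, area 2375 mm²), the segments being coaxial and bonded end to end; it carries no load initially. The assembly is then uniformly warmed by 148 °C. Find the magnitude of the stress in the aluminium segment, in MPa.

Free thermal expansion of the whole bar: Σ αᵢΔT Lᵢ = 13.4×10⁻⁶×148×230 + 23.3×10⁻⁶×148×750 = 3.042 mm.
Since the ends are fixed, an axial force P builds up, equal in every segment, with P · Σ Lᵢ/(AᵢEᵢ) = δ_free.
Σ Lᵢ/(AᵢEᵢ) = 230/(2150×196×10³) + 750/(2375×70×10³) = 5.057×10⁻⁶ mm/N.
P = 3.042 / 5.057×10⁻⁶ = 601600 N = 601.6 kN, compressive.
σ_{aluminium} = P / A = 601600 / 2375 = 253.3 MPa.

σ ≈ 253 MPa (compressive)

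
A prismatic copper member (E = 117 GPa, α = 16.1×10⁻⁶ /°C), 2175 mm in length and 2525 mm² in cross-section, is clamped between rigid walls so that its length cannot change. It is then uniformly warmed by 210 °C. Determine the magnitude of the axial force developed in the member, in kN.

With zero net strain, σ = E·αΔT = 117 GPa × 16.1×10⁻⁶ × 210 = 395.6 MPa.
Then P = σA = 395.6 × 2525 mm² = 998.8 kN, compressive.

P ≈ 999 kN (compressive)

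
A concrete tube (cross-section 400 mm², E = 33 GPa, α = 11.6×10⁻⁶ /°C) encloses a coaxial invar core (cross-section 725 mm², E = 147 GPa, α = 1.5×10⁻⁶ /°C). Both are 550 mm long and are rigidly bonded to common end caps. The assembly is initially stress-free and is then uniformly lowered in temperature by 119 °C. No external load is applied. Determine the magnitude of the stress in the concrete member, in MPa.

σ ≈ 35.3 MPa (tensile)

The concrete has the larger α, so on cooling it would change length more than the invar if both were free. The rigid plates force a common final length, so the concrete is put into tension and the invar into compression, with equal and opposite forces P (no external load).
Equating the net (thermal + elastic) strains gives |α₁ − α₂|·ΔT = P·[1/(A₁E₁) + 1/(A₂E₂)].
|α₁ − α₂|·ΔT = 10.1×10⁻⁶ × 119 = 0.001202.
1/(A₁E₁) + 1/(A₂E₂) = 1/(400×33×10³) + 1/(725×147×10³) = 8.514×10⁻⁸ N⁻¹.
So P = 0.001202 / 8.514×10⁻⁸ = 14.12 kN.
σ_{concrete} = P/A₁ = 14120/400 = 35.29 MPa, tensile.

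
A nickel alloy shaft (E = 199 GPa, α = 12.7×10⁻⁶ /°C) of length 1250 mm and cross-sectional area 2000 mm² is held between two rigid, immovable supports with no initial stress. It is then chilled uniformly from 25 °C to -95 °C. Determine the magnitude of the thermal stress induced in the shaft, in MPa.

σ ≈ 303 MPa (tensile)

Because both ends are immovable the net strain is zero, and the suppressed thermal strain is αΔT = 12.7×10⁻⁶ × 120 = 1524×10⁻⁶.
σ = EαΔT = 199×10³ × 12.7×10⁻⁶ × 120 = 303.3 MPa (tensile; the shaft is trying to contract).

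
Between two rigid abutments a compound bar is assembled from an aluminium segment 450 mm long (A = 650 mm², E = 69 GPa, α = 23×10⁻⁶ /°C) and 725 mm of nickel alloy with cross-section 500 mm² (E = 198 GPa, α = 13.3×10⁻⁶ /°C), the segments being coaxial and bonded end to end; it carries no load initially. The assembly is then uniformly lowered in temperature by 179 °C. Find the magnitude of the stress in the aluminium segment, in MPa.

σ ≈ 317 MPa (tensile)

Free thermal contraction of the whole bar: Σ αᵢΔT Lᵢ = 23×10⁻⁶×179×450 + 13.3×10⁻⁶×179×725 = 3.579 mm.
The rigid supports impose zero overall length change; the single axial force P common to all segments must satisfy P Σ Lᵢ/(AᵢEᵢ) = δ_free.
The series flexibility is Σ Lᵢ/(AᵢEᵢ) = 450/(650×69×10³) + 725/(500×198×10³) = 1.736×10⁻⁵ mm/N.
P = 3.579 / 1.736×10⁻⁵ = 206200 N = 206.2 kN, tensile.
σ_{aluminium} = P / A = 206200 / 650 = 317.2 MPa.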